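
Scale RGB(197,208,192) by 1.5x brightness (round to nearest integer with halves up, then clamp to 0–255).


Multiply each channel by 1.5, round half up, clamp to [0, 255]
R: 197×1.5 = 295.5 → round → 296 → clamp → 255
G: 208×1.5 = 312 → clamp → 255
B: 192×1.5 = 288 → clamp → 255
= RGB(255, 255, 255)


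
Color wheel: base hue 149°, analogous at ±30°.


Base hue: 149°
Left analog: (149 - 30) mod 360 = 119°
Right analog: (149 + 30) mod 360 = 179°
Analogous hues = 119° and 179°


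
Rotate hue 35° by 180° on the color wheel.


New hue = (H + rotation) mod 360
New hue = (35 + 180) mod 360
= 215 mod 360
= 215°


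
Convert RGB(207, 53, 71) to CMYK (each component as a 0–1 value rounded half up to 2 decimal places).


R'=207/255≈0.8118, G'=53/255≈0.2078, B'=71/255≈0.2784
K = 1 - max(R',G',B') = 1 - 207/255 = 48/255 = 0.18823… → 0.19
(1-R'-K)/(1-K) simplifies to (max-R)/max with max = 207:
C = (207-207)/207 = 0/207 = 0 → 0.00
M = (207-53)/207 = 154/207 = 0.74396… → 0.74
Y = (207-71)/207 = 136/207 = 0.65700… → 0.66
= CMYK(0.00, 0.74, 0.66, 0.19)


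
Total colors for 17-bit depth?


Colors = 2^bits = 2^17
= 131,072 colors


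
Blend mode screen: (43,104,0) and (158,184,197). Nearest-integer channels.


Screen: C = 255 - (255-A)×(255-B)/255, rounded to nearest integer
R: 255 - (255-43)×(255-158)/255 = 255 - 20564/255 ≈ 255 - 80.643 = 174.357 → 174
G: 255 - (255-104)×(255-184)/255 = 255 - 10721/255 ≈ 255 - 42.043 = 212.957 → 213
B: 255 - (255-0)×(255-197)/255 = 255 - 14790/255 ≈ 255 - 58.000 = 197.000 → 197
= RGB(174, 213, 197)


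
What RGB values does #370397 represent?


37 → 55 (R)
03 → 3 (G)
97 → 151 (B)
= RGB(55, 3, 151)


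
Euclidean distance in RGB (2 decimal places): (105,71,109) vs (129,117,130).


d = √[(R₁-R₂)² + (G₁-G₂)² + (B₁-B₂)²]
d = √[(105-129)² + (71-117)² + (109-130)²]
d = √[576 + 2116 + 441]
d = √3133
d ≈ 55.97


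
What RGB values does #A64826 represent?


A6 → 166 (R)
48 → 72 (G)
26 → 38 (B)
= RGB(166, 72, 38)


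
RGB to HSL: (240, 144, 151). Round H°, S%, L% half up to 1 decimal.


Normalize: R'=240/255≈0.9412, G'=144/255≈0.5647, B'=151/255≈0.5922
Max=240/255, Min=144/255, Δ=Max-Min=96/255
L = (Max+Min)/2 = (240+144)/510 = 384/510 = 0.75294… → L = 75.3%
L > 0.5 → S = Δ/(2-Max-Min) = 96/(510-240-144) = 96/126 = 0.76190… → S = 76.2%
(the 1/255 factors cancel in S and H, so raw channel differences can be used)
Max is R' → H = 60 × (((G-B)/Δ) mod 6) = 60 × (((144-151)/96) mod 6)
  (-7)/96 = -0.0729…; negative, so add 6 → 5.9270…
  H = 60 × 5.9270… = 355.625° → H = 355.6°
= HSL(355.6°, 76.2%, 75.3%)


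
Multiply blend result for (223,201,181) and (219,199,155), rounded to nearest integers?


Multiply: C = A×B/255, rounded to nearest integer
R: 223×219/255 = 48837/255 ≈ 191.518 → 192
G: 201×199/255 = 39999/255 ≈ 156.859 → 157
B: 181×155/255 = 28055/255 ≈ 110.020 → 110
= RGB(192, 157, 110)


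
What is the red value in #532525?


Color: #532525
R = 53 = 83
G = 25 = 37
B = 25 = 37
Red = 83


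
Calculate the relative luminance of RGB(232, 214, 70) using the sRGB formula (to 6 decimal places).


Linearize each channel (sRGB transfer function): c = v/255; c_lin = c/12.92 if c ≤ 0.04045, else ((c+0.055)/1.055)^2.4
  R: 232/255 ≈ 0.909804 > 0.04045 → ((0.909804+0.055)/1.055)^2.4 ≈ 0.806952
  G: 214/255 ≈ 0.839216 > 0.04045 → ((0.839216+0.055)/1.055)^2.4 ≈ 0.672443
  B: 70/255 ≈ 0.274510 > 0.04045 → ((0.274510+0.055)/1.055)^2.4 ≈ 0.061246
R_lin = 0.806952, G_lin = 0.672443, B_lin = 0.061246
L = 0.2126×R + 0.7152×G + 0.0722×B
L = 0.2126×0.806952 + 0.7152×0.672443 + 0.0722×0.061246
L ≈ 0.656911


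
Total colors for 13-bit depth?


Colors = 2^bits = 2^13
= 8,192 colors


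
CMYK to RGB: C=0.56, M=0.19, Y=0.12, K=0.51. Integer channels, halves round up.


R = 255 × (1-C) × (1-K) = 255 × 0.44 × 0.49 = 54.978 → 55
G = 255 × (1-M) × (1-K) = 255 × 0.81 × 0.49 = 101.2095 → 101
B = 255 × (1-Y) × (1-K) = 255 × 0.88 × 0.49 = 109.956 → 110
= RGB(55, 101, 110)


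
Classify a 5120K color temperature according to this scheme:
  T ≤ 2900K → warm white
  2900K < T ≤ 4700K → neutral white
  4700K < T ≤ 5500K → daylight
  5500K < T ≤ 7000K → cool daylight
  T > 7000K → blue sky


Temperature: 5120K
4700K < 5120K ≤ 5500K → daylight
Classification: daylight


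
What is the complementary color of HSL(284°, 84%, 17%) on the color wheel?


Complement = opposite side of color wheel = hue + 180°
H' = (284 + 180) mod 360 = 104°
S and L unchanged.
= HSL(104°, 84%, 17%)


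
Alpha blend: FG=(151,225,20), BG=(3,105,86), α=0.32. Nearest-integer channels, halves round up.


C = α×F + (1-α)×B, with 1-α = 0.68
R: 0.32×151 + 0.68×3 = 48.32 + 2.04 = 50.36 → 50
G: 0.32×225 + 0.68×105 = 72.00 + 71.40 = 143.40 → 143
B: 0.32×20 + 0.68×86 = 6.40 + 58.48 = 64.88 → 65
= RGB(50, 143, 65)


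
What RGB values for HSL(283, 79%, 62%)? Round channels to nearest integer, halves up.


H=283°, S=0.79, L=0.62
C = (1-|2L-1|)×S = (1-|0.24|)×0.79 = 0.6004
H' = H/60 = 283/60 ≈ 4.7167; X = C×(1-|H' mod 2 - 1|) ≈ 0.4303
m = L - C/2 = 0.62 - 0.3002 = 0.3198
Sector ⌊H'⌋ = 4 → (R',G',B') = (≈0.4303, 0.0, 0.6004)
RGB = ((R'+m)×255, (G'+m)×255, (B'+m)×255) = (191.2721, 81.549, 234.651)
Round half up → RGB(191, 82, 235)


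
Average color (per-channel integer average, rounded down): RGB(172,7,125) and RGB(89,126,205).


Midpoint: each channel = ⌊(C₁+C₂)/2⌋
R: ⌊(172+89)/2⌋ = 130
G: ⌊(7+126)/2⌋ = 66
B: ⌊(125+205)/2⌋ = 165
= RGB(130, 66, 165)


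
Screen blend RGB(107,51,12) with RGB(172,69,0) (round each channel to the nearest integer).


Screen: C = 255 - (255-A)×(255-B)/255, rounded to nearest integer
R: 255 - (255-107)×(255-172)/255 = 255 - 12284/255 ≈ 255 - 48.173 = 206.827 → 207
G: 255 - (255-51)×(255-69)/255 = 255 - 37944/255 ≈ 255 - 148.800 = 106.200 → 106
B: 255 - (255-12)×(255-0)/255 = 255 - 61965/255 ≈ 255 - 243.000 = 12.000 → 12
= RGB(207, 106, 12)


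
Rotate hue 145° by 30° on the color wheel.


New hue = (H + rotation) mod 360
New hue = (145 + 30) mod 360
= 175 mod 360
= 175°


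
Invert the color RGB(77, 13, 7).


Invert: (255-R, 255-G, 255-B)
R: 255-77 = 178
G: 255-13 = 242
B: 255-7 = 248
= RGB(178, 242, 248)


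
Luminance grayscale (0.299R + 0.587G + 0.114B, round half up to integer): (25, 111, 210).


Gray = 0.299×R + 0.587×G + 0.114×B
Gray = 0.299×25 + 0.587×111 + 0.114×210
Gray = 7.475 + 65.157 + 23.940
Gray = 96.572 → round half up → 97
Gray = 97


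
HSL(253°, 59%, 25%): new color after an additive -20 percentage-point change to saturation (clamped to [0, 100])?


Original S = 59%
Adjustment = -20 percentage points
New S = 59 + (-20) = 39
Clamp to [0, 100] → 39
= HSL(253°, 39%, 25%)


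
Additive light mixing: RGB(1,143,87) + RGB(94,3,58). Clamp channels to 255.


Additive: each channel = min(255, C₁+C₂)
R: 1+94 = 95 → 95
G: 143+3 = 146 → 146
B: 87+58 = 145 → 145
= RGB(95, 146, 145)


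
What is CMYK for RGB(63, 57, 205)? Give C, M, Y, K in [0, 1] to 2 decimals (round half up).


R'=63/255≈0.2471, G'=57/255≈0.2235, B'=205/255≈0.8039
K = 1 - max(R',G',B') = 1 - 205/255 = 50/255 = 0.19607… → 0.20
(1-R'-K)/(1-K) simplifies to (max-R)/max with max = 205:
C = (205-63)/205 = 142/205 = 0.69268… → 0.69
M = (205-57)/205 = 148/205 = 0.72195… → 0.72
Y = (205-205)/205 = 0/205 = 0 → 0.00
= CMYK(0.69, 0.72, 0.00, 0.20)


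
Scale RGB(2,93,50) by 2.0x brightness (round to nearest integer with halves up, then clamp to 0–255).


Multiply each channel by 2.0, round half up, clamp to [0, 255]
R: 2×2.0 = 4
G: 93×2.0 = 186
B: 50×2.0 = 100
= RGB(4, 186, 100)


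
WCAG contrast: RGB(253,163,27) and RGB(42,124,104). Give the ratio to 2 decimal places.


Linearize each sRGB channel c=v/255: c/12.92 if c ≤ 0.04045 else ((c+0.055)/1.055)^2.4
L = 0.2126×R_lin + 0.7152×G_lin + 0.0722×B_lin
Color 1 (253,163,27):
  R=253: 253/255≈0.9922 > 0.04045 → ((0.9922+0.055)/1.055)^2.4 ≈ 0.98225
  G=163: 163/255≈0.6392 > 0.04045 → ((0.6392+0.055)/1.055)^2.4 ≈ 0.36625
  B=27: 27/255≈0.1059 > 0.04045 → ((0.1059+0.055)/1.055)^2.4 ≈ 0.01096
  L1 = 0.2126×0.98225 + 0.7152×0.36625 + 0.0722×0.01096 ≈ 0.47156
Color 2 (42,124,104):
  R=42: 42/255≈0.1647 > 0.04045 → ((0.1647+0.055)/1.055)^2.4 ≈ 0.02315
  G=124: 124/255≈0.4863 > 0.04045 → ((0.4863+0.055)/1.055)^2.4 ≈ 0.20156
  B=104: 104/255≈0.4078 > 0.04045 → ((0.4078+0.055)/1.055)^2.4 ≈ 0.13843
  L2 = 0.2126×0.02315 + 0.7152×0.20156 + 0.0722×0.13843 ≈ 0.15907
Lighter = 0.47156, Darker = 0.15907
Ratio = (L_lighter + 0.05) / (L_darker + 0.05)
Ratio = (0.47156 + 0.05) / (0.15907 + 0.05) = 0.52156 / 0.20907 ≈ 2.4947
Ratio ≈ 2.49:1


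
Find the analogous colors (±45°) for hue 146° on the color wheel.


Base hue: 146°
Left analog: (146 - 45) mod 360 = 101°
Right analog: (146 + 45) mod 360 = 191°
Analogous hues = 101° and 191°


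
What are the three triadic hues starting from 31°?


Triadic: equally spaced at 120° intervals
H1 = 31°
H2 = (31 + 120) mod 360 = 151°
H3 = (31 + 240) mod 360 = 271°
Triadic = 31°, 151°, 271°


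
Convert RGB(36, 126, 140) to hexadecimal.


R = 36 → 24 (hex)
G = 126 → 7E (hex)
B = 140 → 8C (hex)
Hex = #247E8C


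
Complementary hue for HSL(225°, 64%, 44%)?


Complement = opposite side of color wheel = hue + 180°
H' = (225 + 180) mod 360 = 45°
S and L unchanged.
= HSL(45°, 64%, 44%)


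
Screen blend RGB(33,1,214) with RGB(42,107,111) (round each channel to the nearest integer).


Screen: C = 255 - (255-A)×(255-B)/255, rounded to nearest integer
R: 255 - (255-33)×(255-42)/255 = 255 - 47286/255 ≈ 255 - 185.435 = 69.565 → 70
G: 255 - (255-1)×(255-107)/255 = 255 - 37592/255 ≈ 255 - 147.420 = 107.580 → 108
B: 255 - (255-214)×(255-111)/255 = 255 - 5904/255 ≈ 255 - 23.153 = 231.847 → 232
= RGB(70, 108, 232)


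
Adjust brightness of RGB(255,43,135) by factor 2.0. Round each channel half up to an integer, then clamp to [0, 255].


Multiply each channel by 2.0, round half up, clamp to [0, 255]
R: 255×2.0 = 510 → clamp → 255
G: 43×2.0 = 86
B: 135×2.0 = 270 → clamp → 255
= RGB(255, 86, 255)


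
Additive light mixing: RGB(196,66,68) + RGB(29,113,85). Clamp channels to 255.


Additive: each channel = min(255, C₁+C₂)
R: 196+29 = 225 → 225
G: 66+113 = 179 → 179
B: 68+85 = 153 → 153
= RGB(225, 179, 153)


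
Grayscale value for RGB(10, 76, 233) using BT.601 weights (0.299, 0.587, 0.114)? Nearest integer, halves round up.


Gray = 0.299×R + 0.587×G + 0.114×B
Gray = 0.299×10 + 0.587×76 + 0.114×233
Gray = 2.990 + 44.612 + 26.562
Gray = 74.164 → round half up → 74
Gray = 74


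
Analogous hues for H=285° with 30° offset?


Base hue: 285°
Left analog: (285 - 30) mod 360 = 255°
Right analog: (285 + 30) mod 360 = 315°
Analogous hues = 255° and 315°


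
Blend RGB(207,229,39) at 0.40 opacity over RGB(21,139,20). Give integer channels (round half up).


C = α×F + (1-α)×B, with 1-α = 0.60
R: 0.40×207 + 0.60×21 = 82.80 + 12.60 = 95.40 → 95
G: 0.40×229 + 0.60×139 = 91.60 + 83.40 = 175.00 → 175
B: 0.40×39 + 0.60×20 = 15.60 + 12.00 = 27.60 → 28
= RGB(95, 175, 28)


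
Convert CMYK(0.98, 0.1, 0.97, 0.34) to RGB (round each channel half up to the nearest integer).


R = 255 × (1-C) × (1-K) = 255 × 0.02 × 0.66 = 3.366 → 3
G = 255 × (1-M) × (1-K) = 255 × 0.90 × 0.66 = 151.47 → 151
B = 255 × (1-Y) × (1-K) = 255 × 0.03 × 0.66 = 5.049 → 5
= RGB(3, 151, 5)


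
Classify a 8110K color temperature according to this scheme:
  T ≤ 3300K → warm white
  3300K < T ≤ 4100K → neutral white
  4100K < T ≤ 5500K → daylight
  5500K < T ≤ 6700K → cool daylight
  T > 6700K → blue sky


Temperature: 8110K
8110K > 6700K → blue sky
Classification: blue sky


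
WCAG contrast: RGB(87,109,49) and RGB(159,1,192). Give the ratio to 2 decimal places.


Linearize each sRGB channel c=v/255: c/12.92 if c ≤ 0.04045 else ((c+0.055)/1.055)^2.4
L = 0.2126×R_lin + 0.7152×G_lin + 0.0722×B_lin
Color 1 (87,109,49):
  R=87: 87/255≈0.3412 > 0.04045 → ((0.3412+0.055)/1.055)^2.4 ≈ 0.09531
  G=109: 109/255≈0.4275 > 0.04045 → ((0.4275+0.055)/1.055)^2.4 ≈ 0.15293
  B=49: 49/255≈0.1922 > 0.04045 → ((0.1922+0.055)/1.055)^2.4 ≈ 0.03071
  L1 = 0.2126×0.09531 + 0.7152×0.15293 + 0.0722×0.03071 ≈ 0.13185
Color 2 (159,1,192):
  R=159: 159/255≈0.6235 > 0.04045 → ((0.6235+0.055)/1.055)^2.4 ≈ 0.34670
  G=1: 1/255≈0.0039 ≤ 0.04045 → 0.0039/12.92 ≈ 0.00030
  B=192: 192/255≈0.7529 > 0.04045 → ((0.7529+0.055)/1.055)^2.4 ≈ 0.52712
  L2 = 0.2126×0.34670 + 0.7152×0.00030 + 0.0722×0.52712 ≈ 0.11198
Lighter = 0.13185, Darker = 0.11198
Ratio = (L_lighter + 0.05) / (L_darker + 0.05)
Ratio = (0.13185 + 0.05) / (0.11198 + 0.05) = 0.18185 / 0.16198 ≈ 1.1227
Ratio ≈ 1.12:1


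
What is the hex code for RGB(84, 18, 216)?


R = 84 → 54 (hex)
G = 18 → 12 (hex)
B = 216 → D8 (hex)
Hex = #5412D8


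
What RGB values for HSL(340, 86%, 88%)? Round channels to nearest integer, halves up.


H=340°, S=0.86, L=0.88
C = (1-|2L-1|)×S = (1-|0.76|)×0.86 = 0.2064
H' = H/60 = 340/60 ≈ 5.6667; X = C×(1-|H' mod 2 - 1|) = 0.0688
m = L - C/2 = 0.88 - 0.1032 = 0.7768
Sector ⌊H'⌋ = 5 → (R',G',B') = (0.2064, 0.0, 0.0688)
RGB = ((R'+m)×255, (G'+m)×255, (B'+m)×255) = (250.716, 198.084, 215.628)
Round half up → RGB(251, 198, 216)


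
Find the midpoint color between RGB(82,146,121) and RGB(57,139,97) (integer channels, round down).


Midpoint: each channel = ⌊(C₁+C₂)/2⌋
R: ⌊(82+57)/2⌋ = 69
G: ⌊(146+139)/2⌋ = 142
B: ⌊(121+97)/2⌋ = 109
= RGB(69, 142, 109)


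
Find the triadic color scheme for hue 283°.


Triadic: equally spaced at 120° intervals
H1 = 283°
H2 = (283 + 120) mod 360 = 43°
H3 = (283 + 240) mod 360 = 163°
Triadic = 283°, 43°, 163°


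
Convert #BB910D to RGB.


BB → 187 (R)
91 → 145 (G)
0D → 13 (B)
= RGB(187, 145, 13)


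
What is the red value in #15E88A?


Color: #15E88A
R = 15 = 21
G = E8 = 232
B = 8A = 138
Red = 21


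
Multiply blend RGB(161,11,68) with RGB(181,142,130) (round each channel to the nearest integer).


Multiply: C = A×B/255, rounded to nearest integer
R: 161×181/255 = 29141/255 ≈ 114.278 → 114
G: 11×142/255 = 1562/255 ≈ 6.125 → 6
B: 68×130/255 = 8840/255 ≈ 34.667 → 35
= RGB(114, 6, 35)


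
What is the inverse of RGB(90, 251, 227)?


Invert: (255-R, 255-G, 255-B)
R: 255-90 = 165
G: 255-251 = 4
B: 255-227 = 28
= RGB(165, 4, 28)


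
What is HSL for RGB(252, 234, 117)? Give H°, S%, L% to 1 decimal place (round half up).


Normalize: R'=252/255≈0.9882, G'=234/255≈0.9176, B'=117/255≈0.4588
Max=252/255, Min=117/255, Δ=Max-Min=135/255
L = (Max+Min)/2 = (252+117)/510 = 369/510 = 0.72352… → L = 72.4%
L > 0.5 → S = Δ/(2-Max-Min) = 135/(510-252-117) = 135/141 = 0.95744… → S = 95.7%
(the 1/255 factors cancel in S and H, so raw channel differences can be used)
Max is R' → H = 60 × (((G-B)/Δ) mod 6) = 60 × (((234-117)/135) mod 6)
  117/135 = 0.8666…
  H = 60 × 0.8666… = 52° → H = 52.0°
= HSL(52.0°, 95.7%, 72.4%)


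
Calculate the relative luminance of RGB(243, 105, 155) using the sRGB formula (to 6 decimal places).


Linearize each channel (sRGB transfer function): c = v/255; c_lin = c/12.92 if c ≤ 0.04045, else ((c+0.055)/1.055)^2.4
  R: 243/255 ≈ 0.952941 > 0.04045 → ((0.952941+0.055)/1.055)^2.4 ≈ 0.896269
  G: 105/255 ≈ 0.411765 > 0.04045 → ((0.411765+0.055)/1.055)^2.4 ≈ 0.141263
  B: 155/255 ≈ 0.607843 > 0.04045 → ((0.607843+0.055)/1.055)^2.4 ≈ 0.327778
R_lin = 0.896269, G_lin = 0.141263, B_lin = 0.327778
L = 0.2126×R + 0.7152×G + 0.0722×B
L = 0.2126×0.896269 + 0.7152×0.141263 + 0.0722×0.327778
L ≈ 0.315244


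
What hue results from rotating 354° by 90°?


New hue = (H + rotation) mod 360
New hue = (354 + 90) mod 360
= 444 mod 360
= 84°


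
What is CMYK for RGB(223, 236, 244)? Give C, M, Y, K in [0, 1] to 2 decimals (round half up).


R'=223/255≈0.8745, G'=236/255≈0.9255, B'=244/255≈0.9569
K = 1 - max(R',G',B') = 1 - 244/255 = 11/255 = 0.04313… → 0.04
(1-R'-K)/(1-K) simplifies to (max-R)/max with max = 244:
C = (244-223)/244 = 21/244 = 0.08606… → 0.09
M = (244-236)/244 = 8/244 = 0.03278… → 0.03
Y = (244-244)/244 = 0/244 = 0 → 0.00
= CMYK(0.09, 0.03, 0.00, 0.04)


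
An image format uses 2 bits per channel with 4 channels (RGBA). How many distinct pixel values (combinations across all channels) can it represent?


Total bits = 2 bits/channel × 4 channels = 8 bits
Distinct pixel values = 2^8
= 256 pixel values


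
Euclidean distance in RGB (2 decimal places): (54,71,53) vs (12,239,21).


d = √[(R₁-R₂)² + (G₁-G₂)² + (B₁-B₂)²]
d = √[(54-12)² + (71-239)² + (53-21)²]
d = √[1764 + 28224 + 1024]
d = √31012
d ≈ 176.10


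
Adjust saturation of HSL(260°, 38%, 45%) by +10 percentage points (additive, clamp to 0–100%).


Original S = 38%
Adjustment = +10 percentage points
New S = 38 + (10) = 48
Clamp to [0, 100] → 48
= HSL(260°, 48%, 45%)


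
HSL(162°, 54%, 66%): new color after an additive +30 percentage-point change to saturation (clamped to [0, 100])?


Original S = 54%
Adjustment = +30 percentage points
New S = 54 + (30) = 84
Clamp to [0, 100] → 84
= HSL(162°, 84%, 66%)


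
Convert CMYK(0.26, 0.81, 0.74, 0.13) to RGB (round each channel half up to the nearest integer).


R = 255 × (1-C) × (1-K) = 255 × 0.74 × 0.87 = 164.169 → 164
G = 255 × (1-M) × (1-K) = 255 × 0.19 × 0.87 = 42.1515 → 42
B = 255 × (1-Y) × (1-K) = 255 × 0.26 × 0.87 = 57.681 → 58
= RGB(164, 42, 58)


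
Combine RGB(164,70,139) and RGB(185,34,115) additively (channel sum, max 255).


Additive: each channel = min(255, C₁+C₂)
R: 164+185 = 349 → 255
G: 70+34 = 104 → 104
B: 139+115 = 254 → 254
= RGB(255, 104, 254)


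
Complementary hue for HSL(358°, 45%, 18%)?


Complement = opposite side of color wheel = hue + 180°
H' = (358 + 180) mod 360 = 178°
S and L unchanged.
= HSL(178°, 45%, 18%)


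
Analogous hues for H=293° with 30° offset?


Base hue: 293°
Left analog: (293 - 30) mod 360 = 263°
Right analog: (293 + 30) mod 360 = 323°
Analogous hues = 263° and 323°


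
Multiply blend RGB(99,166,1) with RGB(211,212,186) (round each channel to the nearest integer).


Multiply: C = A×B/255, rounded to nearest integer
R: 99×211/255 = 20889/255 ≈ 81.918 → 82
G: 166×212/255 = 35192/255 ≈ 138.008 → 138
B: 1×186/255 = 186/255 ≈ 0.729 → 1
= RGB(82, 138, 1)


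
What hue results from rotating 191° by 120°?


New hue = (H + rotation) mod 360
New hue = (191 + 120) mod 360
= 311 mod 360
= 311°


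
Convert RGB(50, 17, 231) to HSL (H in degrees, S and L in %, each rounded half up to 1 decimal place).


Normalize: R'=50/255≈0.1961, G'=17/255≈0.0667, B'=231/255≈0.9059
Max=231/255, Min=17/255, Δ=Max-Min=214/255
L = (Max+Min)/2 = (231+17)/510 = 248/510 = 0.48627… → L = 48.6%
L ≤ 0.5 → S = Δ/(Max+Min) = 214/(231+17) = 214/248 = 0.86290… → S = 86.3%
(the 1/255 factors cancel in S and H, so raw channel differences can be used)
Max is B' → H = 60 × ((R-G)/Δ + 4) = 60 × ((50-17)/214 + 4)
  33/214 + 4 = 0.1542… + 4 = 4.1542…
  H = 60 × 4.1542… = 249.252…° → H = 249.3°
= HSL(249.3°, 86.3%, 48.6%)


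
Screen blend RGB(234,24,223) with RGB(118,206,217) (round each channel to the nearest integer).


Screen: C = 255 - (255-A)×(255-B)/255, rounded to nearest integer
R: 255 - (255-234)×(255-118)/255 = 255 - 2877/255 ≈ 255 - 11.282 = 243.718 → 244
G: 255 - (255-24)×(255-206)/255 = 255 - 11319/255 ≈ 255 - 44.388 = 210.612 → 211
B: 255 - (255-223)×(255-217)/255 = 255 - 1216/255 ≈ 255 - 4.769 = 250.231 → 250
= RGB(244, 211, 250)


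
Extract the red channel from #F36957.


Color: #F36957
R = F3 = 243
G = 69 = 105
B = 57 = 87
Red = 243


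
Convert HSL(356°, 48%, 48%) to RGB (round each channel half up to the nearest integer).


H=356°, S=0.48, L=0.48
C = (1-|2L-1|)×S = (1-|-0.04|)×0.48 = 0.4608
H' = H/60 = 356/60 ≈ 5.9333; X = C×(1-|H' mod 2 - 1|) = 0.03072
m = L - C/2 = 0.48 - 0.2304 = 0.2496
Sector ⌊H'⌋ = 5 → (R',G',B') = (0.4608, 0.0, 0.03072)
RGB = ((R'+m)×255, (G'+m)×255, (B'+m)×255) = (181.152, 63.648, 71.4816)
Round half up → RGB(181, 64, 71)


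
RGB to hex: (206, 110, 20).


R = 206 → CE (hex)
G = 110 → 6E (hex)
B = 20 → 14 (hex)
Hex = #CE6E14


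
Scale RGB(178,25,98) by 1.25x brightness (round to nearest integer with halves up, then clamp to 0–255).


Multiply each channel by 1.25, round half up, clamp to [0, 255]
R: 178×1.25 = 222.5 → round → 223
G: 25×1.25 = 31.25 → round → 31
B: 98×1.25 = 122.5 → round → 123
= RGB(223, 31, 123)


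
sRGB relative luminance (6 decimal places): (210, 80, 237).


Linearize each channel (sRGB transfer function): c = v/255; c_lin = c/12.92 if c ≤ 0.04045, else ((c+0.055)/1.055)^2.4
  R: 210/255 ≈ 0.823529 > 0.04045 → ((0.823529+0.055)/1.055)^2.4 ≈ 0.644480
  G: 80/255 ≈ 0.313725 > 0.04045 → ((0.313725+0.055)/1.055)^2.4 ≈ 0.080220
  B: 237/255 ≈ 0.929412 > 0.04045 → ((0.929412+0.055)/1.055)^2.4 ≈ 0.846873
R_lin = 0.644480, G_lin = 0.080220, B_lin = 0.846873
L = 0.2126×R + 0.7152×G + 0.0722×B
L = 0.2126×0.644480 + 0.7152×0.080220 + 0.0722×0.846873
L ≈ 0.255534


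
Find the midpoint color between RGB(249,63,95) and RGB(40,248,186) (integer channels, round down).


Midpoint: each channel = ⌊(C₁+C₂)/2⌋
R: ⌊(249+40)/2⌋ = 144
G: ⌊(63+248)/2⌋ = 155
B: ⌊(95+186)/2⌋ = 140
= RGB(144, 155, 140)


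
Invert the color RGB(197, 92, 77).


Invert: (255-R, 255-G, 255-B)
R: 255-197 = 58
G: 255-92 = 163
B: 255-77 = 178
= RGB(58, 163, 178)


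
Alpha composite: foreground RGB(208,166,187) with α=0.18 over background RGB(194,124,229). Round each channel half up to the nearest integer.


C = α×F + (1-α)×B, with 1-α = 0.82
R: 0.18×208 + 0.82×194 = 37.44 + 159.08 = 196.52 → 197
G: 0.18×166 + 0.82×124 = 29.88 + 101.68 = 131.56 → 132
B: 0.18×187 + 0.82×229 = 33.66 + 187.78 = 221.44 → 221
= RGB(197, 132, 221)


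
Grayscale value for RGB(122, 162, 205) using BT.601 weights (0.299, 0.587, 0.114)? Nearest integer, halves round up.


Gray = 0.299×R + 0.587×G + 0.114×B
Gray = 0.299×122 + 0.587×162 + 0.114×205
Gray = 36.478 + 95.094 + 23.370
Gray = 154.942 → round half up → 155
Gray = 155


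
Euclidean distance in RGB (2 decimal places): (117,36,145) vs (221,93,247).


d = √[(R₁-R₂)² + (G₁-G₂)² + (B₁-B₂)²]
d = √[(117-221)² + (36-93)² + (145-247)²]
d = √[10816 + 3249 + 10404]
d = √24469
d ≈ 156.43


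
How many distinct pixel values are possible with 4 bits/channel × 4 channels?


Total bits = 4 bits/channel × 4 channels = 16 bits
Distinct pixel values = 2^16
= 65,536 pixel values


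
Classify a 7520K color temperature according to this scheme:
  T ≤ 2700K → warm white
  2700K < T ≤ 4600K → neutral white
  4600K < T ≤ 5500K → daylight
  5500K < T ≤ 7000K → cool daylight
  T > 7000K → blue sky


Temperature: 7520K
7520K > 7000K → blue sky
Classification: blue sky


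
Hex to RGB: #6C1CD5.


6C → 108 (R)
1C → 28 (G)
D5 → 213 (B)
= RGB(108, 28, 213)


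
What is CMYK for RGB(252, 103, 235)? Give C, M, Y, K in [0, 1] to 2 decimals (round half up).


R'=252/255≈0.9882, G'=103/255≈0.4039, B'=235/255≈0.9216
K = 1 - max(R',G',B') = 1 - 252/255 = 3/255 = 0.01176… → 0.01
(1-R'-K)/(1-K) simplifies to (max-R)/max with max = 252:
C = (252-252)/252 = 0/252 = 0 → 0.00
M = (252-103)/252 = 149/252 = 0.59126… → 0.59
Y = (252-235)/252 = 17/252 = 0.06746… → 0.07
= CMYK(0.00, 0.59, 0.07, 0.01)


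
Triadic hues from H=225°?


Triadic: equally spaced at 120° intervals
H1 = 225°
H2 = (225 + 120) mod 360 = 345°
H3 = (225 + 240) mod 360 = 105°
Triadic = 225°, 345°, 105°


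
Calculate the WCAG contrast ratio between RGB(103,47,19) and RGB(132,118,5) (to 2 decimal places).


Linearize each sRGB channel c=v/255: c/12.92 if c ≤ 0.04045 else ((c+0.055)/1.055)^2.4
L = 0.2126×R_lin + 0.7152×G_lin + 0.0722×B_lin
Color 1 (103,47,19):
  R=103: 103/255≈0.4039 > 0.04045 → ((0.4039+0.055)/1.055)^2.4 ≈ 0.13563
  G=47: 47/255≈0.1843 > 0.04045 → ((0.1843+0.055)/1.055)^2.4 ≈ 0.02843
  B=19: 19/255≈0.0745 > 0.04045 → ((0.0745+0.055)/1.055)^2.4 ≈ 0.00651
  L1 = 0.2126×0.13563 + 0.7152×0.02843 + 0.0722×0.00651 ≈ 0.04964
Color 2 (132,118,5):
  R=132: 132/255≈0.5176 > 0.04045 → ((0.5176+0.055)/1.055)^2.4 ≈ 0.23074
  G=118: 118/255≈0.4627 > 0.04045 → ((0.4627+0.055)/1.055)^2.4 ≈ 0.18116
  B=5: 5/255≈0.0196 ≤ 0.04045 → 0.0196/12.92 ≈ 0.00152
  L2 = 0.2126×0.23074 + 0.7152×0.18116 + 0.0722×0.00152 ≈ 0.17873
Lighter = 0.17873, Darker = 0.04964
Ratio = (L_lighter + 0.05) / (L_darker + 0.05)
Ratio = (0.17873 + 0.05) / (0.04964 + 0.05) = 0.22873 / 0.09964 ≈ 2.2957
Ratio ≈ 2.30:1


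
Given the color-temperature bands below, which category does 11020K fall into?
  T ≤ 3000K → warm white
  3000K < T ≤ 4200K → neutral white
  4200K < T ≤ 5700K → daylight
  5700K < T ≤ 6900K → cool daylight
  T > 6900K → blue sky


Temperature: 11020K
11020K > 6900K → blue sky
Classification: blue sky


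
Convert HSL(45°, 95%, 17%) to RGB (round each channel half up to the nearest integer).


H=45°, S=0.95, L=0.17
C = (1-|2L-1|)×S = (1-|-0.66|)×0.95 = 0.323
H' = H/60 = 45/60 ≈ 0.7500; X = C×(1-|H' mod 2 - 1|) = 0.24225
m = L - C/2 = 0.17 - 0.1615 = 0.0085
Sector ⌊H'⌋ = 0 → (R',G',B') = (0.323, 0.24225, 0.0)
RGB = ((R'+m)×255, (G'+m)×255, (B'+m)×255) = (84.5325, 63.94125, 2.1675)
Round half up → RGB(85, 64, 2)


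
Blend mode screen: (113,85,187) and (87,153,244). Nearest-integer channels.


Screen: C = 255 - (255-A)×(255-B)/255, rounded to nearest integer
R: 255 - (255-113)×(255-87)/255 = 255 - 23856/255 ≈ 255 - 93.553 = 161.447 → 161
G: 255 - (255-85)×(255-153)/255 = 255 - 17340/255 ≈ 255 - 68.000 = 187.000 → 187
B: 255 - (255-187)×(255-244)/255 = 255 - 748/255 ≈ 255 - 2.933 = 252.067 → 252
= RGB(161, 187, 252)


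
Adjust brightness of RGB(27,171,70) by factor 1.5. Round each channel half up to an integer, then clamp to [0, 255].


Multiply each channel by 1.5, round half up, clamp to [0, 255]
R: 27×1.5 = 40.5 → round → 41
G: 171×1.5 = 256.5 → round → 257 → clamp → 255
B: 70×1.5 = 105
= RGB(41, 255, 105)


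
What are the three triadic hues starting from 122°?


Triadic: equally spaced at 120° intervals
H1 = 122°
H2 = (122 + 120) mod 360 = 242°
H3 = (122 + 240) mod 360 = 2°
Triadic = 122°, 242°, 2°


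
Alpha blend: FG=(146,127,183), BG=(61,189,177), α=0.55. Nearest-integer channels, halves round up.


C = α×F + (1-α)×B, with 1-α = 0.45
R: 0.55×146 + 0.45×61 = 80.30 + 27.45 = 107.75 → 108
G: 0.55×127 + 0.45×189 = 69.85 + 85.05 = 154.90 → 155
B: 0.55×183 + 0.45×177 = 100.65 + 79.65 = 180.30 → 180
= RGB(108, 155, 180)


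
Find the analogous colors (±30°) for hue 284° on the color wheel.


Base hue: 284°
Left analog: (284 - 30) mod 360 = 254°
Right analog: (284 + 30) mod 360 = 314°
Analogous hues = 254° and 314°


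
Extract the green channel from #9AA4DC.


Color: #9AA4DC
R = 9A = 154
G = A4 = 164
B = DC = 220
Green = 164


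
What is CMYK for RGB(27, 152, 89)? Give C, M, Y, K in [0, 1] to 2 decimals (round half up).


R'=27/255≈0.1059, G'=152/255≈0.5961, B'=89/255≈0.3490
K = 1 - max(R',G',B') = 1 - 152/255 = 103/255 = 0.40392… → 0.40
(1-R'-K)/(1-K) simplifies to (max-R)/max with max = 152:
C = (152-27)/152 = 125/152 = 0.82236… → 0.82
M = (152-152)/152 = 0/152 = 0 → 0.00
Y = (152-89)/152 = 63/152 = 0.41447… → 0.41
= CMYK(0.82, 0.00, 0.41, 0.40)


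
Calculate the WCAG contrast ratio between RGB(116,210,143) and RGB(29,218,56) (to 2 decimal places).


Linearize each sRGB channel c=v/255: c/12.92 if c ≤ 0.04045 else ((c+0.055)/1.055)^2.4
L = 0.2126×R_lin + 0.7152×G_lin + 0.0722×B_lin
Color 1 (116,210,143):
  R=116: 116/255≈0.4549 > 0.04045 → ((0.4549+0.055)/1.055)^2.4 ≈ 0.17465
  G=210: 210/255≈0.8235 > 0.04045 → ((0.8235+0.055)/1.055)^2.4 ≈ 0.64448
  B=143: 143/255≈0.5608 > 0.04045 → ((0.5608+0.055)/1.055)^2.4 ≈ 0.27468
  L1 = 0.2126×0.17465 + 0.7152×0.64448 + 0.0722×0.27468 ≈ 0.51789
Color 2 (29,218,56):
  R=29: 29/255≈0.1137 > 0.04045 → ((0.1137+0.055)/1.055)^2.4 ≈ 0.01229
  G=218: 218/255≈0.8549 > 0.04045 → ((0.8549+0.055)/1.055)^2.4 ≈ 0.70110
  B=56: 56/255≈0.2196 > 0.04045 → ((0.2196+0.055)/1.055)^2.4 ≈ 0.03955
  L2 = 0.2126×0.01229 + 0.7152×0.70110 + 0.0722×0.03955 ≈ 0.50690
Lighter = 0.51789, Darker = 0.50690
Ratio = (L_lighter + 0.05) / (L_darker + 0.05)
Ratio = (0.51789 + 0.05) / (0.50690 + 0.05) = 0.56789 / 0.55690 ≈ 1.0197
Ratio ≈ 1.02:1


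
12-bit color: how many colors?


Colors = 2^bits = 2^12
= 4,096 colors


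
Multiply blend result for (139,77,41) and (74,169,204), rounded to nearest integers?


Multiply: C = A×B/255, rounded to nearest integer
R: 139×74/255 = 10286/255 ≈ 40.337 → 40
G: 77×169/255 = 13013/255 ≈ 51.031 → 51
B: 41×204/255 = 8364/255 ≈ 32.800 → 33
= RGB(40, 51, 33)


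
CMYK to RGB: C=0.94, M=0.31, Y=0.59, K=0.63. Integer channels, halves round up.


R = 255 × (1-C) × (1-K) = 255 × 0.06 × 0.37 = 5.661 → 6
G = 255 × (1-M) × (1-K) = 255 × 0.69 × 0.37 = 65.1015 → 65
B = 255 × (1-Y) × (1-K) = 255 × 0.41 × 0.37 = 38.6835 → 39
= RGB(6, 65, 39)


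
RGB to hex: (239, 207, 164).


R = 239 → EF (hex)
G = 207 → CF (hex)
B = 164 → A4 (hex)
Hex = #EFCFA4


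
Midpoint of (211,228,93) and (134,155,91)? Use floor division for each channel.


Midpoint: each channel = ⌊(C₁+C₂)/2⌋
R: ⌊(211+134)/2⌋ = 172
G: ⌊(228+155)/2⌋ = 191
B: ⌊(93+91)/2⌋ = 92
= RGB(172, 191, 92)


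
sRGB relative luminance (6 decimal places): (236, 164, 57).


Linearize each channel (sRGB transfer function): c = v/255; c_lin = c/12.92 if c ≤ 0.04045, else ((c+0.055)/1.055)^2.4
  R: 236/255 ≈ 0.925490 > 0.04045 → ((0.925490+0.055)/1.055)^2.4 ≈ 0.838799
  G: 164/255 ≈ 0.643137 > 0.04045 → ((0.643137+0.055)/1.055)^2.4 ≈ 0.371238
  B: 57/255 ≈ 0.223529 > 0.04045 → ((0.223529+0.055)/1.055)^2.4 ≈ 0.040915
R_lin = 0.838799, G_lin = 0.371238, B_lin = 0.040915
L = 0.2126×R + 0.7152×G + 0.0722×B
L = 0.2126×0.838799 + 0.7152×0.371238 + 0.0722×0.040915
L ≈ 0.446792


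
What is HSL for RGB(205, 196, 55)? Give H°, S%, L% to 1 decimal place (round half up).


Normalize: R'=205/255≈0.8039, G'=196/255≈0.7686, B'=55/255≈0.2157
Max=205/255, Min=55/255, Δ=Max-Min=150/255
L = (Max+Min)/2 = (205+55)/510 = 260/510 = 0.50980… → L = 51.0%
L > 0.5 → S = Δ/(2-Max-Min) = 150/(510-205-55) = 150/250 = 0.6 → S = 60.0%
(the 1/255 factors cancel in S and H, so raw channel differences can be used)
Max is R' → H = 60 × (((G-B)/Δ) mod 6) = 60 × (((196-55)/150) mod 6)
  141/150 = 0.94
  H = 60 × 0.94 = 56.4° → H = 56.4°
= HSL(56.4°, 60.0%, 51.0%)


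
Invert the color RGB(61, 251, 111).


Invert: (255-R, 255-G, 255-B)
R: 255-61 = 194
G: 255-251 = 4
B: 255-111 = 144
= RGB(194, 4, 144)


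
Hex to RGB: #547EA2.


54 → 84 (R)
7E → 126 (G)
A2 → 162 (B)
= RGB(84, 126, 162)


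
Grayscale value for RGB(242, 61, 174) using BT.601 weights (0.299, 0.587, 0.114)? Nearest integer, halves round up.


Gray = 0.299×R + 0.587×G + 0.114×B
Gray = 0.299×242 + 0.587×61 + 0.114×174
Gray = 72.358 + 35.807 + 19.836
Gray = 128.001 → round half up → 128
Gray = 128


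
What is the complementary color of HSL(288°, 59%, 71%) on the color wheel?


Complement = opposite side of color wheel = hue + 180°
H' = (288 + 180) mod 360 = 108°
S and L unchanged.
= HSL(108°, 59%, 71%)


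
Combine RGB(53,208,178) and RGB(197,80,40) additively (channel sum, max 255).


Additive: each channel = min(255, C₁+C₂)
R: 53+197 = 250 → 250
G: 208+80 = 288 → 255
B: 178+40 = 218 → 218
= RGB(250, 255, 218)


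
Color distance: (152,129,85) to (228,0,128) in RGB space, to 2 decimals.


d = √[(R₁-R₂)² + (G₁-G₂)² + (B₁-B₂)²]
d = √[(152-228)² + (129-0)² + (85-128)²]
d = √[5776 + 16641 + 1849]
d = √24266
d ≈ 155.78


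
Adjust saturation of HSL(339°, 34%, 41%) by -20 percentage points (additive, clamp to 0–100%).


Original S = 34%
Adjustment = -20 percentage points
New S = 34 + (-20) = 14
Clamp to [0, 100] → 14
= HSL(339°, 14%, 41%)


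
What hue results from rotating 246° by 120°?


New hue = (H + rotation) mod 360
New hue = (246 + 120) mod 360
= 366 mod 360
= 6°


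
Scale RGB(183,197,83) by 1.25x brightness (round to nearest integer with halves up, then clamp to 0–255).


Multiply each channel by 1.25, round half up, clamp to [0, 255]
R: 183×1.25 = 228.75 → round → 229
G: 197×1.25 = 246.25 → round → 246
B: 83×1.25 = 103.75 → round → 104
= RGB(229, 246, 104)


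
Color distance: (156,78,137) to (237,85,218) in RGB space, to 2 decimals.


d = √[(R₁-R₂)² + (G₁-G₂)² + (B₁-B₂)²]
d = √[(156-237)² + (78-85)² + (137-218)²]
d = √[6561 + 49 + 6561]
d = √13171
d ≈ 114.76


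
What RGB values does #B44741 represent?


B4 → 180 (R)
47 → 71 (G)
41 → 65 (B)
= RGB(180, 71, 65)


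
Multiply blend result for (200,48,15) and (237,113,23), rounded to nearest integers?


Multiply: C = A×B/255, rounded to nearest integer
R: 200×237/255 = 47400/255 ≈ 185.882 → 186
G: 48×113/255 = 5424/255 ≈ 21.271 → 21
B: 15×23/255 = 345/255 ≈ 1.353 → 1
= RGB(186, 21, 1)


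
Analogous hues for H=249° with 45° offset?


Base hue: 249°
Left analog: (249 - 45) mod 360 = 204°
Right analog: (249 + 45) mod 360 = 294°
Analogous hues = 204° and 294°


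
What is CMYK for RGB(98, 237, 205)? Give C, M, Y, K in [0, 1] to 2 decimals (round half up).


R'=98/255≈0.3843, G'=237/255≈0.9294, B'=205/255≈0.8039
K = 1 - max(R',G',B') = 1 - 237/255 = 18/255 = 0.07058… → 0.07
(1-R'-K)/(1-K) simplifies to (max-R)/max with max = 237:
C = (237-98)/237 = 139/237 = 0.58649… → 0.59
M = (237-237)/237 = 0/237 = 0 → 0.00
Y = (237-205)/237 = 32/237 = 0.13502… → 0.14
= CMYK(0.59, 0.00, 0.14, 0.07)


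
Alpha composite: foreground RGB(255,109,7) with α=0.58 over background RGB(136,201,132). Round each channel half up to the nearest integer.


C = α×F + (1-α)×B, with 1-α = 0.42
R: 0.58×255 + 0.42×136 = 147.90 + 57.12 = 205.02 → 205
G: 0.58×109 + 0.42×201 = 63.22 + 84.42 = 147.64 → 148
B: 0.58×7 + 0.42×132 = 4.06 + 55.44 = 59.50 → 60
= RGB(205, 148, 60)


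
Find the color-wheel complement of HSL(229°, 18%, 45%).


Complement = opposite side of color wheel = hue + 180°
H' = (229 + 180) mod 360 = 49°
S and L unchanged.
= HSL(49°, 18%, 45%)


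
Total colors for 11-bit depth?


Colors = 2^bits = 2^11
= 2,048 colors


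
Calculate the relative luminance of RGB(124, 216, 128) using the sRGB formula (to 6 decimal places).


Linearize each channel (sRGB transfer function): c = v/255; c_lin = c/12.92 if c ≤ 0.04045, else ((c+0.055)/1.055)^2.4
  R: 124/255 ≈ 0.486275 > 0.04045 → ((0.486275+0.055)/1.055)^2.4 ≈ 0.201556
  G: 216/255 ≈ 0.847059 > 0.04045 → ((0.847059+0.055)/1.055)^2.4 ≈ 0.686685
  B: 128/255 ≈ 0.501961 > 0.04045 → ((0.501961+0.055)/1.055)^2.4 ≈ 0.215861
R_lin = 0.201556, G_lin = 0.686685, B_lin = 0.215861
L = 0.2126×R + 0.7152×G + 0.0722×B
L = 0.2126×0.201556 + 0.7152×0.686685 + 0.0722×0.215861
L ≈ 0.549553


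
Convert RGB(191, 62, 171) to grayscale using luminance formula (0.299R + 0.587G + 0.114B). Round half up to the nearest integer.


Gray = 0.299×R + 0.587×G + 0.114×B
Gray = 0.299×191 + 0.587×62 + 0.114×171
Gray = 57.109 + 36.394 + 19.494
Gray = 112.997 → round half up → 113
Gray = 113


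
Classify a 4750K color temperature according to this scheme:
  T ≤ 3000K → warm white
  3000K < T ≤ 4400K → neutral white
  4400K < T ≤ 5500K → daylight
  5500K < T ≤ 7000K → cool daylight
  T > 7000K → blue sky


Temperature: 4750K
4400K < 4750K ≤ 5500K → daylight
Classification: daylight


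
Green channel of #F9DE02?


Color: #F9DE02
R = F9 = 249
G = DE = 222
B = 02 = 2
Green = 222


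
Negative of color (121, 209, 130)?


Invert: (255-R, 255-G, 255-B)
R: 255-121 = 134
G: 255-209 = 46
B: 255-130 = 125
= RGB(134, 46, 125)


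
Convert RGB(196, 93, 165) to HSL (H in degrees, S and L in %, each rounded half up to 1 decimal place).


Normalize: R'=196/255≈0.7686, G'=93/255≈0.3647, B'=165/255≈0.6471
Max=196/255, Min=93/255, Δ=Max-Min=103/255
L = (Max+Min)/2 = (196+93)/510 = 289/510 = 0.56666… → L = 56.7%
L > 0.5 → S = Δ/(2-Max-Min) = 103/(510-196-93) = 103/221 = 0.46606… → S = 46.6%
(the 1/255 factors cancel in S and H, so raw channel differences can be used)
Max is R' → H = 60 × (((G-B)/Δ) mod 6) = 60 × (((93-165)/103) mod 6)
  (-72)/103 = -0.6990…; negative, so add 6 → 5.3009…
  H = 60 × 5.3009… = 318.058…° → H = 318.1°
= HSL(318.1°, 46.6%, 56.7%)


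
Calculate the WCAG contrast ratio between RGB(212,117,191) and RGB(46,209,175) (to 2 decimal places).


Linearize each sRGB channel c=v/255: c/12.92 if c ≤ 0.04045 else ((c+0.055)/1.055)^2.4
L = 0.2126×R_lin + 0.7152×G_lin + 0.0722×B_lin
Color 1 (212,117,191):
  R=212: 212/255≈0.8314 > 0.04045 → ((0.8314+0.055)/1.055)^2.4 ≈ 0.65837
  G=117: 117/255≈0.4588 > 0.04045 → ((0.4588+0.055)/1.055)^2.4 ≈ 0.17789
  B=191: 191/255≈0.7490 > 0.04045 → ((0.7490+0.055)/1.055)^2.4 ≈ 0.52100
  L1 = 0.2126×0.65837 + 0.7152×0.17789 + 0.0722×0.52100 ≈ 0.30481
Color 2 (46,209,175):
  R=46: 46/255≈0.1804 > 0.04045 → ((0.1804+0.055)/1.055)^2.4 ≈ 0.02732
  G=209: 209/255≈0.8196 > 0.04045 → ((0.8196+0.055)/1.055)^2.4 ≈ 0.63760
  B=175: 175/255≈0.6863 > 0.04045 → ((0.6863+0.055)/1.055)^2.4 ≈ 0.42869
  L2 = 0.2126×0.02732 + 0.7152×0.63760 + 0.0722×0.42869 ≈ 0.49277
Lighter = 0.49277, Darker = 0.30481
Ratio = (L_lighter + 0.05) / (L_darker + 0.05)
Ratio = (0.49277 + 0.05) / (0.30481 + 0.05) = 0.54277 / 0.35481 ≈ 1.5297
Ratio ≈ 1.53:1


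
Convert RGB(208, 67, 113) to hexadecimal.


R = 208 → D0 (hex)
G = 67 → 43 (hex)
B = 113 → 71 (hex)
Hex = #D04371


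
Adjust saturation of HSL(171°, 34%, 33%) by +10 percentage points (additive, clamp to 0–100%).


Original S = 34%
Adjustment = +10 percentage points
New S = 34 + (10) = 44
Clamp to [0, 100] → 44
= HSL(171°, 44%, 33%)


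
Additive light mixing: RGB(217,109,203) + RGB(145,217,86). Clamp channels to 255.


Additive: each channel = min(255, C₁+C₂)
R: 217+145 = 362 → 255
G: 109+217 = 326 → 255
B: 203+86 = 289 → 255
= RGB(255, 255, 255)


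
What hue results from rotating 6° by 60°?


New hue = (H + rotation) mod 360
New hue = (6 + 60) mod 360
= 66 mod 360
= 66°


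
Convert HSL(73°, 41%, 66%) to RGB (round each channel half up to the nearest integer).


H=73°, S=0.41, L=0.66
C = (1-|2L-1|)×S = (1-|0.32|)×0.41 = 0.2788
H' = H/60 = 73/60 ≈ 1.2167; X = C×(1-|H' mod 2 - 1|) ≈ 0.2184
m = L - C/2 = 0.66 - 0.1394 = 0.5206
Sector ⌊H'⌋ = 1 → (R',G',B') = (≈0.2184, 0.2788, 0.0)
RGB = ((R'+m)×255, (G'+m)×255, (B'+m)×255) = (188.4433, 203.847, 132.753)
Round half up → RGB(188, 204, 133)
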